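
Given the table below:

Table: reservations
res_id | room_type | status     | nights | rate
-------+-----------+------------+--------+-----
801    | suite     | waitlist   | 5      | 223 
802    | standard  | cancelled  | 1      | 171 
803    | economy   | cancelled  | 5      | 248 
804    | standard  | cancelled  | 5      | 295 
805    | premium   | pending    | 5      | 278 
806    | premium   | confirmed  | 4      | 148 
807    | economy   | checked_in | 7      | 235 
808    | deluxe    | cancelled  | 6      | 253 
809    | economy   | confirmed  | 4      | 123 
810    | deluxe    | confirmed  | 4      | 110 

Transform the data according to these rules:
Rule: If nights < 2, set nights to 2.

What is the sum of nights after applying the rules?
47

Step 1: 1 records have nights < 2
Step 2: These records originally summed to 1
Step 3: After setting to minimum: 1 × 2 = 2
Step 4: Unaffected records sum: 45
Step 5: Final sum = 2 + 45 = 47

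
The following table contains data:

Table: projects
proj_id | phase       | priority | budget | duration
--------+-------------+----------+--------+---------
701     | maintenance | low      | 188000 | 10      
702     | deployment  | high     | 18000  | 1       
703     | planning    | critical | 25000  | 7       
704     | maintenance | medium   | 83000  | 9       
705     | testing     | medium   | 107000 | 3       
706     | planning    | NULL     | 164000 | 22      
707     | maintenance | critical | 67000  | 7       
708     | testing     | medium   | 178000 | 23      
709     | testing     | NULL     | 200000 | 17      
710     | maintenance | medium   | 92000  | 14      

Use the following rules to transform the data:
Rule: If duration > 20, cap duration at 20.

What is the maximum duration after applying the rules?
20

Step 1: Original maximum duration = 23
Step 2: Apply cap at 20
Step 3: 2 records had duration > 20 and were capped
Step 4: Maximum after transformation = 20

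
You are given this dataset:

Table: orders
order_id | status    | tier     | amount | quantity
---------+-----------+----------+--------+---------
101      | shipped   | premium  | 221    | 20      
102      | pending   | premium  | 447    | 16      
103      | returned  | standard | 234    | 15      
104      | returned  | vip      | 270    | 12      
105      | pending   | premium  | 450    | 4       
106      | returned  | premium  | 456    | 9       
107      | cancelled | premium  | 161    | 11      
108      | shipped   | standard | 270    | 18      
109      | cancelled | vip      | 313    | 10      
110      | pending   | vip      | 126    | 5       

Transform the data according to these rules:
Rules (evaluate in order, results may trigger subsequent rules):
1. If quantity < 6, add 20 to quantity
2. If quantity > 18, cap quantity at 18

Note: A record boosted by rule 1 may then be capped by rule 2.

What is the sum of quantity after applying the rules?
145

Step 1: Apply rule 1 to records with quantity < 6
  - 2 records get bonus of 20
  - Of these, 2 records then exceed 18 and get capped
Step 2: Apply rule 2 to records with quantity > 18
  - 1 records (original) are capped
Step 3: Calculate final sum = 145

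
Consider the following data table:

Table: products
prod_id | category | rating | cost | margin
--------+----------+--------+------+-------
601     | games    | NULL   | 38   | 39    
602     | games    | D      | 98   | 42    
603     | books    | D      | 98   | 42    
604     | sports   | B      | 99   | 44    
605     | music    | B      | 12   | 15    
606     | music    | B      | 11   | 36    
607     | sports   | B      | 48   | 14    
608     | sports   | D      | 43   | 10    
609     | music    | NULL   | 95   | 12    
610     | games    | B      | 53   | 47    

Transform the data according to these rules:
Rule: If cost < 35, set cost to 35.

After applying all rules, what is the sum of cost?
642

Step 1: 2 records have cost < 35
Step 2: These records originally summed to 23
Step 3: After setting to minimum: 2 × 35 = 70
Step 4: Unaffected records sum: 572
Step 5: Final sum = 70 + 572 = 642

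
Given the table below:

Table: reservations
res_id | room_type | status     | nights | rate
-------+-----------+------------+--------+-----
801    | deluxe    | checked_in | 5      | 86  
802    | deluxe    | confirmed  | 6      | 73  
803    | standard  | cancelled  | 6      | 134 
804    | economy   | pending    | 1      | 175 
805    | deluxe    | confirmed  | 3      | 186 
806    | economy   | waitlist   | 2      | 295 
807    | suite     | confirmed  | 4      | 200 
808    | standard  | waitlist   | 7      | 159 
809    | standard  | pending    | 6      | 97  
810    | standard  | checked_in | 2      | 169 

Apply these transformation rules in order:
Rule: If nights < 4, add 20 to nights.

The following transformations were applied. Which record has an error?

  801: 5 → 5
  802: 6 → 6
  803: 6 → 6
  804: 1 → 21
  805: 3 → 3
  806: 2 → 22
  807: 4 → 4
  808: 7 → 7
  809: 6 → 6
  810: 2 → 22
Record 805 has an error. The correct transformed value should be 23, not 3.

Step 1: Check each record against the rule
Step 2: Record 805 has nights = 3
Step 3: Since 3 < 4, the bonus should have been applied
Step 4: Correct value = 23, but claimed value = 3
Conclusion: Record 805 has the error.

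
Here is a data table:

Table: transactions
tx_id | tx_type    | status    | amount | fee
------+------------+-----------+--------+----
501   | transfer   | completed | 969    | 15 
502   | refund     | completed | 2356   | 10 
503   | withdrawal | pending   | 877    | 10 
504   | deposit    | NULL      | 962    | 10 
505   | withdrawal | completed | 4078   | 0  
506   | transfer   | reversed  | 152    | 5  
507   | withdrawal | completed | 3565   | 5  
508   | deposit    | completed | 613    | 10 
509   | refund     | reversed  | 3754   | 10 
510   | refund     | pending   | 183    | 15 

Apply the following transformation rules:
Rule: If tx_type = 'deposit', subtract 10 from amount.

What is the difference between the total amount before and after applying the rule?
20

Step 1: Original sum of amount = 17509
Step 2: 2 records have tx_type = 'deposit'
Step 3: Each affected record changes by -10
Step 4: Total change = 2 × -10 = -20
Step 5: New sum = 17509 + -20 = 17489
Step 6: Difference = |17489 - 17509| = 20
        (Sum decreased by 20)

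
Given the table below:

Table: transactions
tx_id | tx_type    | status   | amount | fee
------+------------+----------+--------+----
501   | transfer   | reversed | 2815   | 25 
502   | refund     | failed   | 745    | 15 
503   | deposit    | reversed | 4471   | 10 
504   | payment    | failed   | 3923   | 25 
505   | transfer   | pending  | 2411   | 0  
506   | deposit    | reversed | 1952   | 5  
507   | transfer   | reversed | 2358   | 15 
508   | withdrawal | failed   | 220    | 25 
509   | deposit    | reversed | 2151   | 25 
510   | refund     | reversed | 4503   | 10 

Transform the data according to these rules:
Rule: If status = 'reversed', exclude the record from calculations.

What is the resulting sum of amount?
7299

Step 1: Identify records where status = 'reversed'
Step 2: The excluded records sum to 18250
Step 3: Original total amount = 25549
Step 4: Remaining total = 25549 - 18250 = 7299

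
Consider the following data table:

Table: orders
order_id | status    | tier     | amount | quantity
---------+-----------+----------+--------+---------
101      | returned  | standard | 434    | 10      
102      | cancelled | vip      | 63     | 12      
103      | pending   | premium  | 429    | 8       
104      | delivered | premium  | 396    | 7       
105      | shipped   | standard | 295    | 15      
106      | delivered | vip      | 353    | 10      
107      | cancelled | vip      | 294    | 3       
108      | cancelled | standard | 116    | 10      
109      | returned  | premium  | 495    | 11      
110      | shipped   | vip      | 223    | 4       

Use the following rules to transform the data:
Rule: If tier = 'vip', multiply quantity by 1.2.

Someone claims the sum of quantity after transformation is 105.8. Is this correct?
No, the correct result is 95.8.

Step 1: Calculate the correct sum after transformation
Step 2: Apply multiplier 1.2 to records where tier = 'vip'
Step 3: Correct result = 95.8
Step 4: Claimed result = 105.8
Step 5: 95.8 ≠ 105.8
Conclusion: The claimed result is incorrect. The correct answer is 95.8.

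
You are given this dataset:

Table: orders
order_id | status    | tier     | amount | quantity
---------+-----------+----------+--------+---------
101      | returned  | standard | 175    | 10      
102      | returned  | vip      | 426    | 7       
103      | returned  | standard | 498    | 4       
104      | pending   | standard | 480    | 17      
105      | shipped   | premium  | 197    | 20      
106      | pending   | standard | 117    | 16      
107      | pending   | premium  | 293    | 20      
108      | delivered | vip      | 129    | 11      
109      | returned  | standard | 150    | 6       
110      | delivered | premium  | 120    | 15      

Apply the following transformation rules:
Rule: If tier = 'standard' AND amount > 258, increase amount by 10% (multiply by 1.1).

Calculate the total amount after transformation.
2682.8

Step 1: Find records where tier = 'standard' AND amount > 258
Step 2: 2 records match, summing to 978
Step 3: After multiplier: 978 × 1.1 = 1075.8
Step 4: Unaffected records sum: 1607
Step 5: Final sum = 1075.8 + 1607 = 2682.8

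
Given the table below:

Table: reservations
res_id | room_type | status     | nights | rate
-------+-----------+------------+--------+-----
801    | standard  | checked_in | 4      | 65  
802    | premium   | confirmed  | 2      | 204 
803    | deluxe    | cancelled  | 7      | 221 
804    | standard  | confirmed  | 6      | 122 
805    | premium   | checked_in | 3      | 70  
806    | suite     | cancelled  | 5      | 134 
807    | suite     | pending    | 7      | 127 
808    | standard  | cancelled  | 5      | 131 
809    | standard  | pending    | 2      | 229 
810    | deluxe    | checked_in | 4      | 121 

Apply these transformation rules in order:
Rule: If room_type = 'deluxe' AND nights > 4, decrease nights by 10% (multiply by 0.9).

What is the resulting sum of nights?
44.3

Step 1: Find records where room_type = 'deluxe' AND nights > 4
Step 2: 1 records match, summing to 7
Step 3: After multiplier: 7 × 0.9 = 6.3
Step 4: Unaffected records sum: 38
Step 5: Final sum = 6.3 + 38 = 44.3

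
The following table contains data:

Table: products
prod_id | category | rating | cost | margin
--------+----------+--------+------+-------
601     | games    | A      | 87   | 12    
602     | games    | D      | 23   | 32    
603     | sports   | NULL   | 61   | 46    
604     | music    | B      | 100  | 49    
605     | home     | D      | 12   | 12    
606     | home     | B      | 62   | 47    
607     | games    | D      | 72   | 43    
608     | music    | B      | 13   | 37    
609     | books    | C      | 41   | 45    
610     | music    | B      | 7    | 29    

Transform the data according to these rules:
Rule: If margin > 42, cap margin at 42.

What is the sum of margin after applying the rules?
332

Step 1: 5 records have margin > 42
Step 2: These records originally summed to 230
Step 3: After capping: 5 × 42 = 210
Step 4: Unaffected records sum: 122
Step 5: Final sum = 210 + 122 = 332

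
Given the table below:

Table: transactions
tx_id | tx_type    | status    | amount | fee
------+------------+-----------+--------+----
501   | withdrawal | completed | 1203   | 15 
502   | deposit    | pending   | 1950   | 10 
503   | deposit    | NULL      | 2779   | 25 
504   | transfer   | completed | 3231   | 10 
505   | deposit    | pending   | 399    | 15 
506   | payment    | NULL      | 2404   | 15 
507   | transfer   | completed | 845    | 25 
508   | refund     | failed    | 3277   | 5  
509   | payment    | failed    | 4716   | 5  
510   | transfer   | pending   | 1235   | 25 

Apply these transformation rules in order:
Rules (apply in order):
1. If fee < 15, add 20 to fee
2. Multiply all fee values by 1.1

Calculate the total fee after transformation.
253.0

Step 1: Apply Rule 1 - Add 20 to records with fee < 15
  - 4 records affected: 30 + (4 × 20) = 110
  - Unaffected records: 120
  - Sum after Rule 1: 230
Step 2: Apply Rule 2 - Multiply all by 1.1
  - 230 × 1.1 = 253.0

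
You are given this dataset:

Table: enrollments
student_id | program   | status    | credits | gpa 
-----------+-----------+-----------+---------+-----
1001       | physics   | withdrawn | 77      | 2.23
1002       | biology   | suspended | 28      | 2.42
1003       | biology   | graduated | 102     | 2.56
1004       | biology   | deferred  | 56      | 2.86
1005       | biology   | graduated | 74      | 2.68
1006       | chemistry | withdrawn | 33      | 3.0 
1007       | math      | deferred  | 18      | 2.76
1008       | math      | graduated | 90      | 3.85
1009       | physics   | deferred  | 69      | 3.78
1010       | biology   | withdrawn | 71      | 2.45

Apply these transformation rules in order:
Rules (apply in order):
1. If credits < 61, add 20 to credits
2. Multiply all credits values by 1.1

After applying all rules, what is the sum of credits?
767.8

Step 1: Apply Rule 1 - Add 20 to records with credits < 61
  - 4 records affected: 135 + (4 × 20) = 215
  - Unaffected records: 483
  - Sum after Rule 1: 698
Step 2: Apply Rule 2 - Multiply all by 1.1
  - 698 × 1.1 = 767.8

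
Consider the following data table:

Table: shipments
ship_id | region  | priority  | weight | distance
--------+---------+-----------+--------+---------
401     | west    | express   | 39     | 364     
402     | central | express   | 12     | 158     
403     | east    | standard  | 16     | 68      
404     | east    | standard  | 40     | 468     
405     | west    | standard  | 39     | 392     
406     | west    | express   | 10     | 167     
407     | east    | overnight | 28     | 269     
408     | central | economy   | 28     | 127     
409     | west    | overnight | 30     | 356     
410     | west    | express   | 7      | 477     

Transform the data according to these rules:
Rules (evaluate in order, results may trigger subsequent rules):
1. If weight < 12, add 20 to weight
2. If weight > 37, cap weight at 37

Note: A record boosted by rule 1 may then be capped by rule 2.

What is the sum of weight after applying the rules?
282

Step 1: Apply rule 1 to records with weight < 12
  - 2 records get bonus of 20
  - Of these, 0 records then exceed 37 and get capped
Step 2: Apply rule 2 to records with weight > 37
  - 3 records (original) are capped
Step 3: Calculate final sum = 282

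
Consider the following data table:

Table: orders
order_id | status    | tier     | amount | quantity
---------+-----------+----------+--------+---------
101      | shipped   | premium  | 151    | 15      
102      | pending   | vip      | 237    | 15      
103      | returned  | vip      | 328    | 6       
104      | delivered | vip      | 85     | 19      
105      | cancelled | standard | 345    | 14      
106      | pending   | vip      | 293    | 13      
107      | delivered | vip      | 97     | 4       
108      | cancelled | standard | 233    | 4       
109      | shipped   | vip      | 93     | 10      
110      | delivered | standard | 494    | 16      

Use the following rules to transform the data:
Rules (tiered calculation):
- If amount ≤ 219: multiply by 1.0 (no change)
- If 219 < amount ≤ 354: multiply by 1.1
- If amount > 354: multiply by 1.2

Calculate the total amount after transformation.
2598.4

Step 1: Tier 1 (amount ≤ 219): 4 records, sum = 426 × 1.0 = 426.0
Step 2: Tier 2 (219 < amount ≤ 354): 5 records, sum = 1436 × 1.1 = 1579.6
Step 3: Tier 3 (amount > 354): 1 records, sum = 494 × 1.2 = 592.8
Step 4: Final sum = 426.0 + 1579.6 + 592.8 = 2598.4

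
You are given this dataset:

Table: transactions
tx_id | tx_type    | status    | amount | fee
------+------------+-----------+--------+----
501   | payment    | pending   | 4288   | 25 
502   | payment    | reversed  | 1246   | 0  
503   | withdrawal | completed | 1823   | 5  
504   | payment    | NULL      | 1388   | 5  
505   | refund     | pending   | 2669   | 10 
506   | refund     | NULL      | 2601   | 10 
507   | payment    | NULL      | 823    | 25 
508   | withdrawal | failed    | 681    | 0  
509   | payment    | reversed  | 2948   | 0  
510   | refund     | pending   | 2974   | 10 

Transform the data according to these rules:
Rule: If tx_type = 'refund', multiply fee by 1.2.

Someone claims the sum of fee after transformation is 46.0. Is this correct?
No, the correct result is 96.0.

Step 1: Calculate the correct sum after transformation
Step 2: Apply multiplier 1.2 to records where tx_type = 'refund'
Step 3: Correct result = 96.0
Step 4: Claimed result = 46.0
Step 5: 96.0 ≠ 46.0
Conclusion: The claimed result is incorrect. The correct answer is 96.0.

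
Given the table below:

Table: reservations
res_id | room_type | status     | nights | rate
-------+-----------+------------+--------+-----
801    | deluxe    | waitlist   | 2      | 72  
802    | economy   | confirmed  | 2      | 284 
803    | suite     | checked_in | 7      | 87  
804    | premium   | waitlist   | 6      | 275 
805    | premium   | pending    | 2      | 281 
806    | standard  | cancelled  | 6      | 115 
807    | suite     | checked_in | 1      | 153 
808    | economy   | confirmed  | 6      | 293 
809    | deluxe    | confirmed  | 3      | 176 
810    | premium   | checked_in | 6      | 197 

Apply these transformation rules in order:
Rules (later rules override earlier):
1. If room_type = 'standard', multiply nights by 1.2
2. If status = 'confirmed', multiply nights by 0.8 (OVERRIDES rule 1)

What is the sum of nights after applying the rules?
40.0

Step 1: Rule 2 takes priority for records with status = 'confirmed'
  - 3 records: 11 × 0.8 = 8.8
Step 2: Rule 1 applies to remaining records with room_type = 'standard'
  - 1 records: 6 × 1.2 = 7.2
Step 3: Other records unchanged: 24
Step 4: Final sum = 8.8 + 7.2 + 24 = 40.0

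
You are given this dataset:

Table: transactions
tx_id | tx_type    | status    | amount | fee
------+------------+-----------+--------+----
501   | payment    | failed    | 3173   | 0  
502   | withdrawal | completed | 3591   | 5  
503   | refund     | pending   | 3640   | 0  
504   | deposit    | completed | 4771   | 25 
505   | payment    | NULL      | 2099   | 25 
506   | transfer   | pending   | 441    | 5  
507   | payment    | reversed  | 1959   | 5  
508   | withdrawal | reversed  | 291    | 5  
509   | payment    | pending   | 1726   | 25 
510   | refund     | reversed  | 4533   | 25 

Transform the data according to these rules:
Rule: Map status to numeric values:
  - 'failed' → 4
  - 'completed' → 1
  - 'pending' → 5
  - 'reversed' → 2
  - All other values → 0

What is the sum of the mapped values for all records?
27

Step 1: Apply mapping to each record
Step 2: Count by status:
  'failed': 1 records × 4 = 4
  'completed': 2 records × 1 = 2
  'pending': 3 records × 5 = 15
  'reversed': 3 records × 2 = 6
Step 3: Sum all mapped values = 27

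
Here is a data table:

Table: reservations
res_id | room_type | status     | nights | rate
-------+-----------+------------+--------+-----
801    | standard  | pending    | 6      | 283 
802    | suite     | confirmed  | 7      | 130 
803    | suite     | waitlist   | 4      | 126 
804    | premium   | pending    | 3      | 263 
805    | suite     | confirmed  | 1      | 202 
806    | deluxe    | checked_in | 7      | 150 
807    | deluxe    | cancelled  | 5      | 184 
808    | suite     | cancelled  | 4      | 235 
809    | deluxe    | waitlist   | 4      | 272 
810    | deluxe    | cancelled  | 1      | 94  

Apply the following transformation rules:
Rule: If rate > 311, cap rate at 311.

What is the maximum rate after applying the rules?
283

Step 1: Original maximum rate = 283
Step 2: Check cap of 311 against maximum
Step 3: No records exceed the cap (max 283 <= cap 311), so no capping applies
Step 4: Maximum after transformation = 283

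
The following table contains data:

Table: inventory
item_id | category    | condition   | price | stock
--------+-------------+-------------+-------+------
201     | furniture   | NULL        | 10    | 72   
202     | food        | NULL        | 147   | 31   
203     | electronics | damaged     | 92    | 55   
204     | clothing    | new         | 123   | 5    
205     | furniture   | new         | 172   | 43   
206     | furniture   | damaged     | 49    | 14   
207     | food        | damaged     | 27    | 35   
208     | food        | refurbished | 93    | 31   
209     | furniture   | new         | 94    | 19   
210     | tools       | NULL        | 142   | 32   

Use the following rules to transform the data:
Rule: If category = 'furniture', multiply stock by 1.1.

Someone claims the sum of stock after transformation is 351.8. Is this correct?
Yes, the result is correct.

Step 1: Calculate the correct sum after transformation
Step 2: Apply multiplier 1.1 to records where category = 'furniture'
Step 3: Correct result = 351.8
Step 4: Claimed result = 351.8
Step 5: 351.8 = 351.8 ✓
Conclusion: The claimed result is correct.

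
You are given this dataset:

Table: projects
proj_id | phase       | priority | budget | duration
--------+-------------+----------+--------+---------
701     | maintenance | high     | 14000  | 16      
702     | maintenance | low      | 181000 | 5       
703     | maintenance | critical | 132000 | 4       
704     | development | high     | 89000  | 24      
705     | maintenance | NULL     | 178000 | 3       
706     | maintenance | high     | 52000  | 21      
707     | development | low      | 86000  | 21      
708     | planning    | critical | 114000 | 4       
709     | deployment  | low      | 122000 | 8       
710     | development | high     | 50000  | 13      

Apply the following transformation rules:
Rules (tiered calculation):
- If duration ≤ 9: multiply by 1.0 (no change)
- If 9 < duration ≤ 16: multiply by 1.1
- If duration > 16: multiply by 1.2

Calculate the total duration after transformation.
135.1

Step 1: Tier 1 (duration ≤ 9): 5 records, sum = 24 × 1.0 = 24.0
Step 2: Tier 2 (9 < duration ≤ 16): 2 records, sum = 29 × 1.1 = 31.9
Step 3: Tier 3 (duration > 16): 3 records, sum = 66 × 1.2 = 79.2
Step 4: Final sum = 24.0 + 31.9 + 79.2 = 135.1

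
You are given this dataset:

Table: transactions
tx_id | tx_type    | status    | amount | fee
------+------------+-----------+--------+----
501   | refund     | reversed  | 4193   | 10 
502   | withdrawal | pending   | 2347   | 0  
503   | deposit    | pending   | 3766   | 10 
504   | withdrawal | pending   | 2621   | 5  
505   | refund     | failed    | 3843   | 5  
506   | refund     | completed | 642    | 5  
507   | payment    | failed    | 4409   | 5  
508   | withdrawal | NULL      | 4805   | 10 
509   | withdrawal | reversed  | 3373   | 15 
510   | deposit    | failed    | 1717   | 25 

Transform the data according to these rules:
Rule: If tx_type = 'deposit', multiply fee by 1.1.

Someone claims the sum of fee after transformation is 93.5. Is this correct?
Yes, the result is correct.

Step 1: Calculate the correct sum after transformation
Step 2: Apply multiplier 1.1 to records where tx_type = 'deposit'
Step 3: Correct result = 93.5
Step 4: Claimed result = 93.5
Step 5: 93.5 = 93.5 ✓
Conclusion: The claimed result is correct.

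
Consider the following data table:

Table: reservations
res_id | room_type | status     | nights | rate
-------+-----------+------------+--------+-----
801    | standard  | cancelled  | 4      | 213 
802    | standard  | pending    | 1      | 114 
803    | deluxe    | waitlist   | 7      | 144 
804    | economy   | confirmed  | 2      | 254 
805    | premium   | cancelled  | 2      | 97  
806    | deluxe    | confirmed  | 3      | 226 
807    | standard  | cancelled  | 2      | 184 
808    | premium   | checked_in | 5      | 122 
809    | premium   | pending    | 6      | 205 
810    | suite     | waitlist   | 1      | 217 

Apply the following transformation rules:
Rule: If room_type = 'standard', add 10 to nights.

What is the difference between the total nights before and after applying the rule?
30

Step 1: Original sum of nights = 33
Step 2: 3 records have room_type = 'standard'
Step 3: Each affected record changes by 10
Step 4: Total change = 3 × 10 = 30
Step 5: New sum = 33 + 30 = 63
Step 6: Difference = |63 - 33| = 30
        (Sum increased by 30)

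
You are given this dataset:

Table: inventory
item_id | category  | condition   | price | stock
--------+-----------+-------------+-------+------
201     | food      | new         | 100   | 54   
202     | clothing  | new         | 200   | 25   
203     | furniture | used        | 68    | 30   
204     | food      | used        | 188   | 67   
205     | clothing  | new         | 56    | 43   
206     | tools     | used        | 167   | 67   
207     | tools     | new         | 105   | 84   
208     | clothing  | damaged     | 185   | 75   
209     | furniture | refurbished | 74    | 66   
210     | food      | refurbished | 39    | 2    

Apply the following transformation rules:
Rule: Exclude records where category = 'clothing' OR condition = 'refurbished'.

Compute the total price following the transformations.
628

Step 1: Find records where category = 'clothing' OR condition = 'refurbished'
Step 2: 5 records match, summing to 554
Step 3: Original sum: 1182
Step 4: Remaining sum = 1182 - 554 = 628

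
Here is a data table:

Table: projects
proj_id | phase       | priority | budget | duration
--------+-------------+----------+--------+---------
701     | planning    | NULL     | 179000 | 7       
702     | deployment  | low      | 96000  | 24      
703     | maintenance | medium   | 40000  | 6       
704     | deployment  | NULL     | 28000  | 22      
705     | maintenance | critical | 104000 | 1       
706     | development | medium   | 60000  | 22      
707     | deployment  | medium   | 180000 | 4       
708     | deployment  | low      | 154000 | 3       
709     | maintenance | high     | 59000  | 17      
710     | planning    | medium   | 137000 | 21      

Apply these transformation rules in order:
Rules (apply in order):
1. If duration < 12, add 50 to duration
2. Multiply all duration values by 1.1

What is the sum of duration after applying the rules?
414.7

Step 1: Apply Rule 1 - Add 50 to records with duration < 12
  - 5 records affected: 21 + (5 × 50) = 271
  - Unaffected records: 106
  - Sum after Rule 1: 377
Step 2: Apply Rule 2 - Multiply all by 1.1
  - 377 × 1.1 = 414.7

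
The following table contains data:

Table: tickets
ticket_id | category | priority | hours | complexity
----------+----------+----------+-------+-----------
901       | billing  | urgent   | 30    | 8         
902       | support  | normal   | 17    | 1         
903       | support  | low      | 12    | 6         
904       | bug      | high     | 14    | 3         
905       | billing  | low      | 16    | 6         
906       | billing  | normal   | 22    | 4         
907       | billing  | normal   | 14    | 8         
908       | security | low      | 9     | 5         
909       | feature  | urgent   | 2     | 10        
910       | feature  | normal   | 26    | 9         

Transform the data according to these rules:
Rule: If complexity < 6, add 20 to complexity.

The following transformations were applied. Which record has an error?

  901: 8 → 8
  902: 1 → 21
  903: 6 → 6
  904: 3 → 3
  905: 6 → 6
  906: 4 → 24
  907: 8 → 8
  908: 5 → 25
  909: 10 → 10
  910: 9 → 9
Record 904 has an error. The correct transformed value should be 23, not 3.

Step 1: Check each record against the rule
Step 2: Record 904 has complexity = 3
Step 3: Since 3 < 6, the bonus should have been applied
Step 4: Correct value = 23, but claimed value = 3
Conclusion: Record 904 has the error.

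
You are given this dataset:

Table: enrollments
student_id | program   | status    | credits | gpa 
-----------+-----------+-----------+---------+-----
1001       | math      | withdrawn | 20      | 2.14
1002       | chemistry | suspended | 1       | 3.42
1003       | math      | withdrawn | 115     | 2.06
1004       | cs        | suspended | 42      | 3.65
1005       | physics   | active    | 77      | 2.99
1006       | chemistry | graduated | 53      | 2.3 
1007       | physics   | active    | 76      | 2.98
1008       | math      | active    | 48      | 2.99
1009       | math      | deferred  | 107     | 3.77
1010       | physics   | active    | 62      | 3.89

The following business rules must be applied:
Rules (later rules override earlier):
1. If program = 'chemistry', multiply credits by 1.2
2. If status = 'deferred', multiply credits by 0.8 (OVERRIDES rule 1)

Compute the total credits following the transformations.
590.4

Step 1: Rule 2 takes priority for records with status = 'deferred'
  - 1 records: 107 × 0.8 = 85.6
Step 2: Rule 1 applies to remaining records with program = 'chemistry'
  - 2 records: 54 × 1.2 = 64.8
Step 3: Other records unchanged: 440
Step 4: Final sum = 85.6 + 64.8 + 440 = 590.4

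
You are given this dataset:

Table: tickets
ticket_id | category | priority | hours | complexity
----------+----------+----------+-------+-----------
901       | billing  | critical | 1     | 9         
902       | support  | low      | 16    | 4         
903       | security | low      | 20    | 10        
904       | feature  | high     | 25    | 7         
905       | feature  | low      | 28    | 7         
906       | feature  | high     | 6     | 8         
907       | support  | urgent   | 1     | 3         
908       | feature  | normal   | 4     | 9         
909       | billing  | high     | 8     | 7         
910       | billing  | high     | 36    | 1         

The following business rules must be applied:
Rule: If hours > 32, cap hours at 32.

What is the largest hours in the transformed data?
32

Step 1: Original maximum hours = 36
Step 2: Apply cap at 32
Step 3: 1 records had hours > 32 and were capped
Step 4: Maximum after transformation = 32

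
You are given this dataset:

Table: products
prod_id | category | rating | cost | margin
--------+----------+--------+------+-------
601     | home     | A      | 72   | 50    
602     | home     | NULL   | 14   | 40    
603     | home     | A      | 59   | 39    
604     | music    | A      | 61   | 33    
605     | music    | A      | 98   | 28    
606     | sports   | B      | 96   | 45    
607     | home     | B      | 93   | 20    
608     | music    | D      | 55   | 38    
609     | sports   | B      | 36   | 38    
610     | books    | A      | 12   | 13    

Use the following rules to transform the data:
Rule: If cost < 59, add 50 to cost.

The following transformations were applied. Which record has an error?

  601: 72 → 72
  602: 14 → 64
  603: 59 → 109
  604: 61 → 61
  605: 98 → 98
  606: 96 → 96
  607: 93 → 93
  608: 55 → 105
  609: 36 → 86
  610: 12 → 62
Record 603 has an error. The correct transformed value should be 59, not 109.

Step 1: Check each record against the rule
Step 2: Record 603 has cost = 59
Step 3: Since 59 >= 59, the bonus should not have been applied
Step 4: Correct value = 59, but claimed value = 109
Conclusion: Record 603 has the error.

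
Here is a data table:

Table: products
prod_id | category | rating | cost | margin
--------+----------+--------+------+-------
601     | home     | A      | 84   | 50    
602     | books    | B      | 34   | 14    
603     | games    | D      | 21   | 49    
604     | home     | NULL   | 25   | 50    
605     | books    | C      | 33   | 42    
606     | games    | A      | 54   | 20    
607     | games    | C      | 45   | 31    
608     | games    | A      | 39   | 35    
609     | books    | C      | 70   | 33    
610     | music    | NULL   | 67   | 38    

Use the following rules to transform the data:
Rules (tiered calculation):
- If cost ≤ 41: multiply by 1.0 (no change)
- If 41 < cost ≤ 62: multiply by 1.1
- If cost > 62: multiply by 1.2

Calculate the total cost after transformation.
526.1

Step 1: Tier 1 (cost ≤ 41): 5 records, sum = 152 × 1.0 = 152.0
Step 2: Tier 2 (41 < cost ≤ 62): 2 records, sum = 99 × 1.1 = 108.9
Step 3: Tier 3 (cost > 62): 3 records, sum = 221 × 1.2 = 265.2
Step 4: Final sum = 152.0 + 108.9 + 265.2 = 526.1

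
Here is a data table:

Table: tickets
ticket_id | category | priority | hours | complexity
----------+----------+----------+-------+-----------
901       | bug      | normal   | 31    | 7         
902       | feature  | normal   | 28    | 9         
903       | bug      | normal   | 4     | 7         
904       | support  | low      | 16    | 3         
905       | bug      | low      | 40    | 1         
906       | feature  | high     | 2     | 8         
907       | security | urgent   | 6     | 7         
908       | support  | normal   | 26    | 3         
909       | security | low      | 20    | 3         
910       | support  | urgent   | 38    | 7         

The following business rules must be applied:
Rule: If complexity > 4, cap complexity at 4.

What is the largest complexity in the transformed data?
4

Step 1: Original maximum complexity = 9
Step 2: Apply cap at 4
Step 3: 6 records had complexity > 4 and were capped
Step 4: Maximum after transformation = 4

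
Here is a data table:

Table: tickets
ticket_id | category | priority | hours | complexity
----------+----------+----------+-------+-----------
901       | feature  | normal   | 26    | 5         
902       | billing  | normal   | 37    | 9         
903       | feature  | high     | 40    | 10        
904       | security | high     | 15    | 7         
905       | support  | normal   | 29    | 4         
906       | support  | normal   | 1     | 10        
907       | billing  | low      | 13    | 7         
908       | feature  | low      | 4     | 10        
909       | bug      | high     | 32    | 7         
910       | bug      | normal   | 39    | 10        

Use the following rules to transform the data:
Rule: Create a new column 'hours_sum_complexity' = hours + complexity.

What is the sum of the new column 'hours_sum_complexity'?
315

Step 1: For each record, compute hours + complexity
Example calculations:
  26 + 5 = 31
  37 + 9 = 46
  40 + 10 = 50
  ...
Step 2: Sum all derived values
Step 3: Total = 315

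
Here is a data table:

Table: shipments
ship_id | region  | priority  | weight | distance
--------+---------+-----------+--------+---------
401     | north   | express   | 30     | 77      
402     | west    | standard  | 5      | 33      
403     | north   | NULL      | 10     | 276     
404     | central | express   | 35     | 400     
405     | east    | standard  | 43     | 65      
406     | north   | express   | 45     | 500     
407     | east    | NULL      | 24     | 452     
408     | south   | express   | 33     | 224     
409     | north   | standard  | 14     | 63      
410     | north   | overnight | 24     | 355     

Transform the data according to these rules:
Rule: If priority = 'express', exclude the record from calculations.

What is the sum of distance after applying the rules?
1244

Step 1: Identify records where priority = 'express'
Step 2: The excluded records sum to 1201
Step 3: Original total distance = 2445
Step 4: Remaining total = 2445 - 1201 = 1244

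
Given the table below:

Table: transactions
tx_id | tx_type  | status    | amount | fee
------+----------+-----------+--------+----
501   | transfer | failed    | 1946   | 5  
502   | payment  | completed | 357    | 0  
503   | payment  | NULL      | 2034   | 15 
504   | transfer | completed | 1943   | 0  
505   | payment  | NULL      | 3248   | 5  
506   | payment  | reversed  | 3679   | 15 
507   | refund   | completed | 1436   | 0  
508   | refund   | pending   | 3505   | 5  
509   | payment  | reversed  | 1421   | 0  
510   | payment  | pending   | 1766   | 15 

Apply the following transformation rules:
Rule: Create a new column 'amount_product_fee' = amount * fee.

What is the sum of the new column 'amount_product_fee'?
155680

Step 1: For each record, compute amount * fee
Example calculations:
  1946 * 5 = 9730
  357 * 0 = 0
  2034 * 15 = 30510
  ...
Step 2: Sum all derived values
Step 3: Total = 155680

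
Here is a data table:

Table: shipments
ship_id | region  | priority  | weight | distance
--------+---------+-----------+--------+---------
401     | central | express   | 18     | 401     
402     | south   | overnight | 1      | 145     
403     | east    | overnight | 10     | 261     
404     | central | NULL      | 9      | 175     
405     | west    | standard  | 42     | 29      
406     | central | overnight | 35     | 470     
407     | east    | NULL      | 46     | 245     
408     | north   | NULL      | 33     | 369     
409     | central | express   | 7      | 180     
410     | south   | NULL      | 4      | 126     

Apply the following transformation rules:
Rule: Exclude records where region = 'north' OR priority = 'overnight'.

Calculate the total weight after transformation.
126

Step 1: Find records where region = 'north' OR priority = 'overnight'
Step 2: 4 records match, summing to 79
Step 3: Original sum: 205
Step 4: Remaining sum = 205 - 79 = 126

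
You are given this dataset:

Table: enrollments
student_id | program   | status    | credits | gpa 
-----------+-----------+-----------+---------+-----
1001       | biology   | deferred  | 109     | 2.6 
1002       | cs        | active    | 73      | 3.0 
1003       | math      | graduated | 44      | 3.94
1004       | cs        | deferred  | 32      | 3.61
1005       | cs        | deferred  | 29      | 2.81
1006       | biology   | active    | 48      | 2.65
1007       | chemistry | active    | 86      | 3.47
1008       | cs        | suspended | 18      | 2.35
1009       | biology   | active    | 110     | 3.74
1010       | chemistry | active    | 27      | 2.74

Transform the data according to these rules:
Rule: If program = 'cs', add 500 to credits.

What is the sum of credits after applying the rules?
2576

Step 1: Count records where program = 'cs': 4
Step 2: Total bonus added: 4 × 500 = 2000
Step 3: Original sum of credits: 576
Step 4: Final sum = 576 + 2000 = 2576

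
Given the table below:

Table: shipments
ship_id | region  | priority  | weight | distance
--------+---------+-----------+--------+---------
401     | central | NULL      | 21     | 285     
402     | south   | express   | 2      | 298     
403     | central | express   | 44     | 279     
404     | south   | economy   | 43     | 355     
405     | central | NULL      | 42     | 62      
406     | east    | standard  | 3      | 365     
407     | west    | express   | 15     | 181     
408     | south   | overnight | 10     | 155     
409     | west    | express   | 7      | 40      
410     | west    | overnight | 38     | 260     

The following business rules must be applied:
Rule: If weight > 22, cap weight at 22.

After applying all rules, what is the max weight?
22

Step 1: Original maximum weight = 44
Step 2: Apply cap at 22
Step 3: 4 records had weight > 22 and were capped
Step 4: Maximum after transformation = 22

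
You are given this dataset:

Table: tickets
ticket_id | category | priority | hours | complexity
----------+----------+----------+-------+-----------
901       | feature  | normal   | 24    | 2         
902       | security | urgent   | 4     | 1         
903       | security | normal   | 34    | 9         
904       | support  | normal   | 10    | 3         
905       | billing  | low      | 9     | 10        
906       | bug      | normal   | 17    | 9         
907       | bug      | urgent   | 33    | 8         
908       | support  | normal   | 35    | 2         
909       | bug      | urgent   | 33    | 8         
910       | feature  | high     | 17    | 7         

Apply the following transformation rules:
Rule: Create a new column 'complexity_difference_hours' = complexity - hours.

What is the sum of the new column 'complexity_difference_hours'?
-157

Step 1: For each record, compute complexity - hours
Example calculations:
  2 - 24 = -22
  1 - 4 = -3
  9 - 34 = -25
  ...
Step 2: Sum all derived values
Step 3: Total = -157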